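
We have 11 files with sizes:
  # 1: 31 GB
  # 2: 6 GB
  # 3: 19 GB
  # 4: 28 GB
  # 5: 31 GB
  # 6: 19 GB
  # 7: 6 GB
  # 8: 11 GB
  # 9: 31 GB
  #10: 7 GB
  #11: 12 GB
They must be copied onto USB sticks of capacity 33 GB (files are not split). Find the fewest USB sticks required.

Total = 31 + 31 + 31 + 28 + 19 + 19 + 12 + 11 + 7 + 6 + 6 = 201 GB.
Lower bound: ⌈201/33⌉ = 7 USB sticks.
A packing using 7 USB sticks:
  USB stick 1: 31 = 31
  USB stick 2: 31 = 31
  USB stick 3: 31 = 31
  USB stick 4: 28 = 28
  USB stick 5: 19 + 12 = 31
  USB stick 6: 19 + 11 = 30
  USB stick 7: 7 + 6 + 6 = 19
This matches the lower bound, so 7 is optimal.

7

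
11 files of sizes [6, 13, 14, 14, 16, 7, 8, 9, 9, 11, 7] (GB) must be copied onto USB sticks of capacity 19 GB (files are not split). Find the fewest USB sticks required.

7

Total = 16 + 14 + 14 + 13 + 11 + 9 + 9 + 8 + 7 + 7 + 6 = 114 GB.
Lower bound: ⌈114/19⌉ = 6 USB sticks.
A packing using 7 USB sticks:
  USB stick 1: 16 = 16
  USB stick 2: 14 = 14
  USB stick 3: 14 = 14
  USB stick 4: 13 + 6 = 19
  USB stick 5: 11 + 8 = 19
  USB stick 6: 9 + 9 = 18
  USB stick 7: 7 + 7 = 14
No arrangement into 6 USB sticks stays within capacity, so 7 is optimal.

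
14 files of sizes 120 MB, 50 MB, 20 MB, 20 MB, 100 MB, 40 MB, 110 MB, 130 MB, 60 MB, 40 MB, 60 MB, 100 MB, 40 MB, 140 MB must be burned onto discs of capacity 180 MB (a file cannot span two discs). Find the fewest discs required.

Total = 140 + 130 + 120 + 110 + 100 + 100 + 60 + 60 + 50 + 40 + 40 + 40 + 20 + 20 = 1030 MB.
Lower bound: ⌈1030/180⌉ = 6 discs.
A packing using 6 discs:
  disc 1: 140 + 40 = 180
  disc 2: 130 + 50 = 180
  disc 3: 120 + 60 = 180
  disc 4: 110 + 60 = 170
  disc 5: 100 + 40 + 40 = 180
  disc 6: 100 + 20 + 20 = 140
This matches the lower bound, so 6 is optimal.

6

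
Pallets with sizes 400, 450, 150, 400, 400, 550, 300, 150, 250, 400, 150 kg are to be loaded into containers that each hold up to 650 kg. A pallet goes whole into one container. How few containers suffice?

Total = 550 + 450 + 400 + 400 + 400 + 400 + 300 + 250 + 150 + 150 + 150 = 3600 kg.
Lower bound: ⌈3600/650⌉ = 6 containers.
A packing using 7 containers:
  container 1: 550 = 550
  container 2: 450 + 150 = 600
  container 3: 400 + 250 = 650
  container 4: 400 + 150 = 550
  container 5: 400 + 150 = 550
  container 6: 400 = 400
  container 7: 300 = 300
No arrangement into 6 containers stays within capacity, so 7 is optimal.

7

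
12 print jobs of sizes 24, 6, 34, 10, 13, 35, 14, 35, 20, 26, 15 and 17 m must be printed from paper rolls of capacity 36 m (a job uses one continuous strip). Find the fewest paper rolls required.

Total = 35 + 35 + 34 + 26 + 24 + 20 + 17 + 15 + 14 + 13 + 10 + 6 = 249 m.
Lower bound: ⌈249/36⌉ = 7 paper rolls.
A packing using 8 paper rolls:
  roll 1: 35 = 35
  roll 2: 35 = 35
  roll 3: 34 = 34
  roll 4: 26 + 10 = 36
  roll 5: 24 + 6 = 30
  roll 6: 20 + 15 = 35
  roll 7: 17 + 14 = 31
  roll 8: 13 = 13
No arrangement into 7 paper rolls stays within capacity, so 8 is optimal.

8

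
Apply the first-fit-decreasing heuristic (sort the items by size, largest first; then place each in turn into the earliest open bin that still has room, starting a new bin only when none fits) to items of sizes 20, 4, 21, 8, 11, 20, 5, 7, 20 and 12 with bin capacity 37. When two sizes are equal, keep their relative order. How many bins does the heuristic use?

4

Sorted descending: 21, 20, 20, 20, 12, 11, 8, 7, 5, 4.
  21 → bin 1 (new)  [load 21/37]
  20 → bin 2 (new)  [load 20/37]
  20 → bin 3 (new)  [load 20/37]
  20 → bin 4 (new)  [load 20/37]
  12 → bin 1  [load 33/37]
  11 → bin 2  [load 31/37]
  8 → bin 3  [load 28/37]
  7 → bin 3  [load 35/37]
  5 → bin 2  [load 36/37]
  4 → bin 1  [load 37/37]
4 bins opened.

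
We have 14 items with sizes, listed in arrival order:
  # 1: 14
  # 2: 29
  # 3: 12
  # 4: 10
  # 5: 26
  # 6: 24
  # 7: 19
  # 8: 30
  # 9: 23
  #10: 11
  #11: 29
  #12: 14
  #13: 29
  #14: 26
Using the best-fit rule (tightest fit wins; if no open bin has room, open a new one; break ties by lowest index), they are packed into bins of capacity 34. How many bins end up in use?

  14 → bin 1 (new)  [load 14/34]
  29 → bin 2 (new)  [load 29/34]
  12 → bin 1  [load 26/34]
  10 → bin 3 (new)  [load 10/34]
  26 → bin 4 (new)  [load 26/34]
  24 → bin 3  [load 34/34]
  19 → bin 5 (new)  [load 19/34]
  30 → bin 6 (new)  [load 30/34]
  23 → bin 7 (new)  [load 23/34]
  11 → bin 7  [load 34/34]
  29 → bin 8 (new)  [load 29/34]
  14 → bin 5  [load 33/34]
  29 → bin 9 (new)  [load 29/34]
  26 → bin 10 (new)  [load 26/34]
10 bins opened.

10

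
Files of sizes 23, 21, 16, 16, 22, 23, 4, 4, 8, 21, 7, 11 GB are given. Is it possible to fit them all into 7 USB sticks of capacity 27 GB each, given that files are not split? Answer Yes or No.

Total = 176 GB; ⌈176/27⌉ = 7.
The bound of 7 does not rule out 7, but exhaustive search shows no assignment into 7 USB sticks of capacity 27 GB exists — the minimum is 8.

No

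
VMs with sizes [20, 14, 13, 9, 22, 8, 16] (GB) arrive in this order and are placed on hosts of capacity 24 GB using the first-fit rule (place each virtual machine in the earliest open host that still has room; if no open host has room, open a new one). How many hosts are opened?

5

  20 → host 1 (new)  [load 20/24]
  14 → host 2 (new)  [load 14/24]
  13 → host 3 (new)  [load 13/24]
  9 → host 2  [load 23/24]
  22 → host 4 (new)  [load 22/24]
  8 → host 3  [load 21/24]
  16 → host 5 (new)  [load 16/24]
5 hosts opened.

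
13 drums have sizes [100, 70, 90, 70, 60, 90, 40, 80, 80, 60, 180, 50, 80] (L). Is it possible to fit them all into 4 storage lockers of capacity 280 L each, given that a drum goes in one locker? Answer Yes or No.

Yes

A valid assignment using 4 storage lockers:
  locker 1: 180 + 100 = 280
  locker 2: 90 + 90 + 80 = 260
  locker 3: 80 + 80 + 70 + 50 = 280
  locker 4: 70 + 60 + 60 + 40 = 230
Every load is within 280 L, so 4 storage lockers suffice.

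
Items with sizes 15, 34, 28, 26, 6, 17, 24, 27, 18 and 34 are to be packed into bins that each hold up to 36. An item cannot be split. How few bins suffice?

8

Total = 34 + 34 + 28 + 27 + 26 + 24 + 18 + 17 + 15 + 6 = 229.
Lower bound: ⌈229/36⌉ = 7 bins.
A packing using 8 bins:
  bin 1: 34 = 34
  bin 2: 34 = 34
  bin 3: 28 + 6 = 34
  bin 4: 27 = 27
  bin 5: 26 = 26
  bin 6: 24 = 24
  bin 7: 18 + 17 = 35
  bin 8: 15 = 15
No arrangement into 7 bins stays within capacity, so 8 is optimal.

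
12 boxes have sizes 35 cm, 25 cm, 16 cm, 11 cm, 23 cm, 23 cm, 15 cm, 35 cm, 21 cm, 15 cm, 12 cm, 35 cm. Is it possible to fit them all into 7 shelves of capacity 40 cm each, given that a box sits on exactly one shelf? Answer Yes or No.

Total = 266 cm; ⌈266/40⌉ = 7.
The bound of 7 does not rule out 7, but exhaustive search shows no assignment into 7 shelves of capacity 40 cm exists — the minimum is 8.

No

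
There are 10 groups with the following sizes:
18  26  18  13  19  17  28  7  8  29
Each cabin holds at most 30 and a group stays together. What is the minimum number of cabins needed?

Total = 29 + 28 + 26 + 19 + 18 + 18 + 17 + 13 + 8 + 7 = 183.
Lower bound: ⌈183/30⌉ = 7 cabins.
A packing using 7 cabins:
  cabin 1: 29 = 29
  cabin 2: 28 = 28
  cabin 3: 26 = 26
  cabin 4: 19 + 8 = 27
  cabin 5: 18 + 7 = 25
  cabin 6: 18 = 18
  cabin 7: 17 + 13 = 30
This matches the lower bound, so 7 is optimal.

7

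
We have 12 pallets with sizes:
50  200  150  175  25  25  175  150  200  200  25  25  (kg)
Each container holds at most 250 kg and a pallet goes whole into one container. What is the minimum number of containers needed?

Total = 200 + 200 + 200 + 175 + 175 + 150 + 150 + 50 + 25 + 25 + 25 + 25 = 1400 kg.
Lower bound: ⌈1400/250⌉ = 6 containers.
Also, 7 pallets each exceed 125 kg, and no two of those can share a container, so at least 7 containers are needed.
A packing using 7 containers:
  container 1: 200 + 50 = 250
  container 2: 200 + 25 + 25 = 250
  container 3: 200 + 25 + 25 = 250
  container 4: 175 = 175
  container 5: 175 = 175
  container 6: 150 = 150
  container 7: 150 = 150
This matches the lower bound, so 7 is optimal.

7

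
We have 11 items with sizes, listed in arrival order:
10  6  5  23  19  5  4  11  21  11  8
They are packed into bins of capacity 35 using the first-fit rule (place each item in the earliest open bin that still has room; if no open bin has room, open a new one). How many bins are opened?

  10 → bin 1 (new)  [load 10/35]
  6 → bin 1  [load 16/35]
  5 → bin 1  [load 21/35]
  23 → bin 2 (new)  [load 23/35]
  19 → bin 3 (new)  [load 19/35]
  5 → bin 1  [load 26/35]
  4 → bin 1  [load 30/35]
  11 → bin 2  [load 34/35]
  21 → bin 4 (new)  [load 21/35]
  11 → bin 3  [load 30/35]
  8 → bin 4  [load 29/35]
4 bins opened.

4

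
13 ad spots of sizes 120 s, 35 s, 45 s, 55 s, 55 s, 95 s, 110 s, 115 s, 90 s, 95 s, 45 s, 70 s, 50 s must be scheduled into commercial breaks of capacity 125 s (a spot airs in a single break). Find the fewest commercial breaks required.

9

Total = 120 + 115 + 110 + 95 + 95 + 90 + 70 + 55 + 55 + 50 + 45 + 45 + 35 = 980 s.
Lower bound: ⌈980/125⌉ = 8 commercial breaks.
A packing using 9 commercial breaks:
  break 1: 120 = 120
  break 2: 115 = 115
  break 3: 110 = 110
  break 4: 95 = 95
  break 5: 95 = 95
  break 6: 90 + 35 = 125
  break 7: 70 + 55 = 125
  break 8: 55 + 50 = 105
  break 9: 45 + 45 = 90
No arrangement into 8 commercial breaks stays within capacity, so 9 is optimal.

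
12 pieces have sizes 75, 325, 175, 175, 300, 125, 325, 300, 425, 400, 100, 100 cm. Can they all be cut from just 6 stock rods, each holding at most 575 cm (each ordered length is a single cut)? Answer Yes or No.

A valid assignment using 6 stock rods:
  stock rod 1: 425 + 125 = 550
  stock rod 2: 400 + 175 = 575
  stock rod 3: 325 + 175 + 75 = 575
  stock rod 4: 325 + 100 + 100 = 525
  stock rod 5: 300 = 300
  stock rod 6: 300 = 300
Every load is within 575 cm, so 6 stock rods suffice.

Yes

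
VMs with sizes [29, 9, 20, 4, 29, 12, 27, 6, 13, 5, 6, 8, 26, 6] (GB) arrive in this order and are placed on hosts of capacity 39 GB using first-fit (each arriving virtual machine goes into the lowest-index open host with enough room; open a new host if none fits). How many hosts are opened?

  29 → host 1 (new)  [load 29/39]
  9 → host 1  [load 38/39]
  20 → host 2 (new)  [load 20/39]
  4 → host 2  [load 24/39]
  29 → host 3 (new)  [load 29/39]
  12 → host 2  [load 36/39]
  27 → host 4 (new)  [load 27/39]
  6 → host 3  [load 35/39]
  13 → host 5 (new)  [load 13/39]
  5 → host 4  [load 32/39]
  6 → host 4  [load 38/39]
  8 → host 5  [load 21/39]
  26 → host 6 (new)  [load 26/39]
  6 → host 5  [load 27/39]
6 hosts opened.

6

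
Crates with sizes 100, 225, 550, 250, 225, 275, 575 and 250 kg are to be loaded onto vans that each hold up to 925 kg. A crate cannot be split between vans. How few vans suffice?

3

Total = 575 + 550 + 275 + 250 + 250 + 225 + 225 + 100 = 2450 kg.
Lower bound: ⌈2450/925⌉ = 3 vans.
A packing using 3 vans:
  van 1: 575 + 275 = 850
  van 2: 550 + 250 + 100 = 900
  van 3: 250 + 225 + 225 = 700
This matches the lower bound, so 3 is optimal.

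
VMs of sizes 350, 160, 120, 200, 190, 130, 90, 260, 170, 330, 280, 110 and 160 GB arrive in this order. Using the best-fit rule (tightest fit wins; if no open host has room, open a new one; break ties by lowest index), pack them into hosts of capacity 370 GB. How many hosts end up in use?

8

  350 → host 1 (new)  [load 350/370]
  160 → host 2 (new)  [load 160/370]
  120 → host 2  [load 280/370]
  200 → host 3 (new)  [load 200/370]
  190 → host 4 (new)  [load 190/370]
  130 → host 3  [load 330/370]
  90 → host 2  [load 370/370]
  260 → host 5 (new)  [load 260/370]
  170 → host 4  [load 360/370]
  330 → host 6 (new)  [load 330/370]
  280 → host 7 (new)  [load 280/370]
  110 → host 5  [load 370/370]
  160 → host 8 (new)  [load 160/370]
8 hosts opened.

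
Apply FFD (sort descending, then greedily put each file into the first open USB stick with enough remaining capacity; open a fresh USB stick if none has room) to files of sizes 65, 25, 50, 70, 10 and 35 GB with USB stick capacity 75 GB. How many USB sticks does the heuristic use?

Sorted descending: 70, 65, 50, 35, 25, 10.
  70 → USB stick 1 (new)  [load 70/75]
  65 → USB stick 2 (new)  [load 65/75]
  50 → USB stick 3 (new)  [load 50/75]
  35 → USB stick 4 (new)  [load 35/75]
  25 → USB stick 3  [load 75/75]
  10 → USB stick 2  [load 75/75]
4 USB sticks opened.

4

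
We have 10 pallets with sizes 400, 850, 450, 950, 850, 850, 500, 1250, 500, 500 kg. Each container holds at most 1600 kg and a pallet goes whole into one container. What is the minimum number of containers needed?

Total = 1250 + 950 + 850 + 850 + 850 + 500 + 500 + 500 + 450 + 400 = 7100 kg.
Lower bound: ⌈7100/1600⌉ = 5 containers.
A packing using 6 containers:
  container 1: 1250 = 1250
  container 2: 950 + 500 = 1450
  container 3: 850 + 500 = 1350
  container 4: 850 + 500 = 1350
  container 5: 850 + 450 = 1300
  container 6: 400 = 400
No arrangement into 5 containers stays within capacity, so 6 is optimal.

6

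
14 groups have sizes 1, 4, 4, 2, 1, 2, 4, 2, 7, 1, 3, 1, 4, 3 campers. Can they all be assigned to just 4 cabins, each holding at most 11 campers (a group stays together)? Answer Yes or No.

Yes

A valid assignment using 4 cabins:
  cabin 1: 7 + 4 = 11
  cabin 2: 4 + 4 + 3 = 11
  cabin 3: 4 + 3 + 2 + 2 = 11
  cabin 4: 2 + 1 + 1 + 1 + 1 = 6
Every load is within 11 campers, so 4 cabins suffice.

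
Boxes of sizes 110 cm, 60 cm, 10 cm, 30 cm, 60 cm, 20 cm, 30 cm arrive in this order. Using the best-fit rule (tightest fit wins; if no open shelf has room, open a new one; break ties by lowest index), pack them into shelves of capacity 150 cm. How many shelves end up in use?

3

  110 → shelf 1 (new)  [load 110/150]
  60 → shelf 2 (new)  [load 60/150]
  10 → shelf 1  [load 120/150]
  30 → shelf 1  [load 150/150]
  60 → shelf 2  [load 120/150]
  20 → shelf 2  [load 140/150]
  30 → shelf 3 (new)  [load 30/150]
3 shelves opened.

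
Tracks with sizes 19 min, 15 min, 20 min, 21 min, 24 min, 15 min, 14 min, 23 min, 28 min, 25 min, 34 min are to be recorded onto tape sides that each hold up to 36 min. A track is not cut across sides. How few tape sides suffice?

Total = 34 + 28 + 25 + 24 + 23 + 21 + 20 + 19 + 15 + 15 + 14 = 238 min.
Lower bound: ⌈238/36⌉ = 7 tape sides.
Also, 8 tracks each exceed 18 min, and no two of those can share a side, so at least 8 tape sides are needed.
A packing using 8 tape sides:
  side 1: 34 = 34
  side 2: 28 = 28
  side 3: 25 = 25
  side 4: 24 = 24
  side 5: 23 = 23
  side 6: 21 + 15 = 36
  side 7: 20 + 15 = 35
  side 8: 19 + 14 = 33
This matches the lower bound, so 8 is optimal.

8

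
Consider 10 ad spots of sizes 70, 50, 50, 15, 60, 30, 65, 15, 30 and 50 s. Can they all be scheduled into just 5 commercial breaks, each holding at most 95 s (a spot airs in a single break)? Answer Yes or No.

Total = 435 s; ⌈435/95⌉ = 5.
6 ad spots each exceed half the capacity and cannot share a break, forcing at least 6 commercial breaks.
At least 6 commercial breaks are required, but only 5 are allowed.

No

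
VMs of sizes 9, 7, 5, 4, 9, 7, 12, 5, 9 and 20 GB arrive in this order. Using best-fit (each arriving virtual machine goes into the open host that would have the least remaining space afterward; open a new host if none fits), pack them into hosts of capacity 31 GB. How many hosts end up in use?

3

  9 → host 1 (new)  [load 9/31]
  7 → host 1  [load 16/31]
  5 → host 1  [load 21/31]
  4 → host 1  [load 25/31]
  9 → host 2 (new)  [load 9/31]
  7 → host 2  [load 16/31]
  12 → host 2  [load 28/31]
  5 → host 1  [load 30/31]
  9 → host 3 (new)  [load 9/31]
  20 → host 3  [load 29/31]
3 hosts opened.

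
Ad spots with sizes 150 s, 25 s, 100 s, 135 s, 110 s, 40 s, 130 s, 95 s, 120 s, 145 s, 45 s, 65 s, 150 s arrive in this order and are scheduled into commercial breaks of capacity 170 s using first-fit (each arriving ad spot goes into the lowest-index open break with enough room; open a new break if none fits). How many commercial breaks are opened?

9

  150 → break 1 (new)  [load 150/170]
  25 → break 2 (new)  [load 25/170]
  100 → break 2  [load 125/170]
  135 → break 3 (new)  [load 135/170]
  110 → break 4 (new)  [load 110/170]
  40 → break 2  [load 165/170]
  130 → break 5 (new)  [load 130/170]
  95 → break 6 (new)  [load 95/170]
  120 → break 7 (new)  [load 120/170]
  145 → break 8 (new)  [load 145/170]
  45 → break 4  [load 155/170]
  65 → break 6  [load 160/170]
  150 → break 9 (new)  [load 150/170]
9 commercial breaks opened.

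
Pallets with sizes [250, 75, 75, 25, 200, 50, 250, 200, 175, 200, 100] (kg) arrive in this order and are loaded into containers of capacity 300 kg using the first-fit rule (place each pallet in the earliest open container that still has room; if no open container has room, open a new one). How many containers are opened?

7

  250 → container 1 (new)  [load 250/300]
  75 → container 2 (new)  [load 75/300]
  75 → container 2  [load 150/300]
  25 → container 1  [load 275/300]
  200 → container 3 (new)  [load 200/300]
  50 → container 2  [load 200/300]
  250 → container 4 (new)  [load 250/300]
  200 → container 5 (new)  [load 200/300]
  175 → container 6 (new)  [load 175/300]
  200 → container 7 (new)  [load 200/300]
  100 → container 2  [load 300/300]
7 containers opened.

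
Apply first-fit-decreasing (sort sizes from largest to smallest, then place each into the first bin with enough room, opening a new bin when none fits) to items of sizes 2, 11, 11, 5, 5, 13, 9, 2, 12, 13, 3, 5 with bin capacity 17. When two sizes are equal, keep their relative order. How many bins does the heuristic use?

6

Sorted descending: 13, 13, 12, 11, 11, 9, 5, 5, 5, 3, 2, 2.
  13 → bin 1 (new)  [load 13/17]
  13 → bin 2 (new)  [load 13/17]
  12 → bin 3 (new)  [load 12/17]
  11 → bin 4 (new)  [load 11/17]
  11 → bin 5 (new)  [load 11/17]
  9 → bin 6 (new)  [load 9/17]
  5 → bin 3  [load 17/17]
  5 → bin 4  [load 16/17]
  5 → bin 5  [load 16/17]
  3 → bin 1  [load 16/17]
  2 → bin 2  [load 15/17]
  2 → bin 2  [load 17/17]
6 bins opened.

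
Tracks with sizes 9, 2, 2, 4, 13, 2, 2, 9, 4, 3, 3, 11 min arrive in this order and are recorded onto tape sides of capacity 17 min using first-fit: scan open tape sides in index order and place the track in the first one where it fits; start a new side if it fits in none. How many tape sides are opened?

  9 → side 1 (new)  [load 9/17]
  2 → side 1  [load 11/17]
  2 → side 1  [load 13/17]
  4 → side 1  [load 17/17]
  13 → side 2 (new)  [load 13/17]
  2 → side 2  [load 15/17]
  2 → side 2  [load 17/17]
  9 → side 3 (new)  [load 9/17]
  4 → side 3  [load 13/17]
  3 → side 3  [load 16/17]
  3 → side 4 (new)  [load 3/17]
  11 → side 4  [load 14/17]
4 tape sides opened.

4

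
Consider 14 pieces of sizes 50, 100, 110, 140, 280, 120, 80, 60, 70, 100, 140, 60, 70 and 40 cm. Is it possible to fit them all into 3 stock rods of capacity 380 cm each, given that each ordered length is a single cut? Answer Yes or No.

Total = 1420 cm; ⌈1420/380⌉ = 4.
At least 4 stock rods are required, but only 3 are allowed.

No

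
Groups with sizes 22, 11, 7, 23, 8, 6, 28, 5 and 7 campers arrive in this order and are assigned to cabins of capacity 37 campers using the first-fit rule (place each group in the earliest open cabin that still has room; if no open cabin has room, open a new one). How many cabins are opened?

4

  22 → cabin 1 (new)  [load 22/37]
  11 → cabin 1  [load 33/37]
  7 → cabin 2 (new)  [load 7/37]
  23 → cabin 2  [load 30/37]
  8 → cabin 3 (new)  [load 8/37]
  6 → cabin 2  [load 36/37]
  28 → cabin 3  [load 36/37]
  5 → cabin 4 (new)  [load 5/37]
  7 → cabin 4  [load 12/37]
4 cabins opened.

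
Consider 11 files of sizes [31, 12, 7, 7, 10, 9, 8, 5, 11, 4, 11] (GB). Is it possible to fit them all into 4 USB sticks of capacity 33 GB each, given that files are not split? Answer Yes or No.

A valid assignment using 4 USB sticks:
  USB stick 1: 31 = 31
  USB stick 2: 12 + 11 + 10 = 33
  USB stick 3: 11 + 9 + 8 + 5 = 33
  USB stick 4: 7 + 7 + 4 = 18
Every load is within 33 GB, so 4 USB sticks suffice.

Yes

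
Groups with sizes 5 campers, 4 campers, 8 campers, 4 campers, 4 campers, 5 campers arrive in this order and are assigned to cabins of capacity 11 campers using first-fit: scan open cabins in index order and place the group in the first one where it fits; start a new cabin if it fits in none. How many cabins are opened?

4

  5 → cabin 1 (new)  [load 5/11]
  4 → cabin 1  [load 9/11]
  8 → cabin 2 (new)  [load 8/11]
  4 → cabin 3 (new)  [load 4/11]
  4 → cabin 3  [load 8/11]
  5 → cabin 4 (new)  [load 5/11]
4 cabins opened.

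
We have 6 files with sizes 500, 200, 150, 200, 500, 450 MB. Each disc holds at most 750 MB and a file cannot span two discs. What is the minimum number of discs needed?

3

Total = 500 + 500 + 450 + 200 + 200 + 150 = 2000 MB.
Lower bound: ⌈2000/750⌉ = 3 discs.
A packing using 3 discs:
  disc 1: 500 + 200 = 700
  disc 2: 500 + 200 = 700
  disc 3: 450 + 150 = 600
This matches the lower bound, so 3 is optimal.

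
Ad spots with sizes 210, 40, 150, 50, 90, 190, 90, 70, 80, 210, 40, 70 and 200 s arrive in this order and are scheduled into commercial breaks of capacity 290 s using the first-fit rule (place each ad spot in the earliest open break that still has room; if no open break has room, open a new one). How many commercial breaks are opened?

  210 → break 1 (new)  [load 210/290]
  40 → break 1  [load 250/290]
  150 → break 2 (new)  [load 150/290]
  50 → break 2  [load 200/290]
  90 → break 2  [load 290/290]
  190 → break 3 (new)  [load 190/290]
  90 → break 3  [load 280/290]
  70 → break 4 (new)  [load 70/290]
  80 → break 4  [load 150/290]
  210 → break 5 (new)  [load 210/290]
  40 → break 1  [load 290/290]
  70 → break 4  [load 220/290]
  200 → break 6 (new)  [load 200/290]
6 commercial breaks opened.

6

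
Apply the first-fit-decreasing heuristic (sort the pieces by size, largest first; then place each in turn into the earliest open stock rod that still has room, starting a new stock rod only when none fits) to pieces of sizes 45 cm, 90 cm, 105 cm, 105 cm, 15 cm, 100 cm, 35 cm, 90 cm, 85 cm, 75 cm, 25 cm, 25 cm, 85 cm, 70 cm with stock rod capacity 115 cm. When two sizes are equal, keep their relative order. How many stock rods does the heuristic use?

Sorted descending: 105, 105, 100, 90, 90, 85, 85, 75, 70, 45, 35, 25, 25, 15.
  105 → stock rod 1 (new)  [load 105/115]
  105 → stock rod 2 (new)  [load 105/115]
  100 → stock rod 3 (new)  [load 100/115]
  90 → stock rod 4 (new)  [load 90/115]
  90 → stock rod 5 (new)  [load 90/115]
  85 → stock rod 6 (new)  [load 85/115]
  85 → stock rod 7 (new)  [load 85/115]
  75 → stock rod 8 (new)  [load 75/115]
  70 → stock rod 9 (new)  [load 70/115]
  45 → stock rod 9  [load 115/115]
  35 → stock rod 8  [load 110/115]
  25 → stock rod 4  [load 115/115]
  25 → stock rod 5  [load 115/115]
  15 → stock rod 3  [load 115/115]
9 stock rods opened.

9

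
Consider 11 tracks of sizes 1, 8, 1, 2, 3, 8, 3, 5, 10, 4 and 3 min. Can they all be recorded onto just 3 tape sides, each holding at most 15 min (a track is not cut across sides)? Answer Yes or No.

Total = 48 min; ⌈48/15⌉ = 4.
At least 4 tape sides are required, but only 3 are allowed.

No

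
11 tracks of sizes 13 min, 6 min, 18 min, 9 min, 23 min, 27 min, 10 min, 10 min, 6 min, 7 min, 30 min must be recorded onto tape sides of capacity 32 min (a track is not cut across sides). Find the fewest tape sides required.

Total = 30 + 27 + 23 + 18 + 13 + 10 + 10 + 9 + 7 + 6 + 6 = 159 min.
Lower bound: ⌈159/32⌉ = 5 tape sides.
A packing using 6 tape sides:
  side 1: 30 = 30
  side 2: 27 = 27
  side 3: 23 + 9 = 32
  side 4: 18 + 13 = 31
  side 5: 10 + 10 + 7 = 27
  side 6: 6 + 6 = 12
No arrangement into 5 tape sides stays within capacity, so 6 is optimal.

6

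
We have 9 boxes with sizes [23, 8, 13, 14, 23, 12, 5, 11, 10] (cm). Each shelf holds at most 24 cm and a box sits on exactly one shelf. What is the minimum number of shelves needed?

Total = 23 + 23 + 14 + 13 + 12 + 11 + 10 + 8 + 5 = 119 cm.
Lower bound: ⌈119/24⌉ = 5 shelves.
A packing using 6 shelves:
  shelf 1: 23 = 23
  shelf 2: 23 = 23
  shelf 3: 14 + 10 = 24
  shelf 4: 13 + 11 = 24
  shelf 5: 12 + 8 = 20
  shelf 6: 5 = 5
No arrangement into 5 shelves stays within capacity, so 6 is optimal.

6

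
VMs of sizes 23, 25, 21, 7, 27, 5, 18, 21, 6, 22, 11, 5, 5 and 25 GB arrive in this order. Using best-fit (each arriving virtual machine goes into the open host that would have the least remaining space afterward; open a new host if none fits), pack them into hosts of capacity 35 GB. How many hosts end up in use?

8

  23 → host 1 (new)  [load 23/35]
  25 → host 2 (new)  [load 25/35]
  21 → host 3 (new)  [load 21/35]
  7 → host 2  [load 32/35]
  27 → host 4 (new)  [load 27/35]
  5 → host 4  [load 32/35]
  18 → host 5 (new)  [load 18/35]
  21 → host 6 (new)  [load 21/35]
  6 → host 1  [load 29/35]
  22 → host 7 (new)  [load 22/35]
  11 → host 7  [load 33/35]
  5 → host 1  [load 34/35]
  5 → host 3  [load 26/35]
  25 → host 8 (new)  [load 25/35]
8 hosts opened.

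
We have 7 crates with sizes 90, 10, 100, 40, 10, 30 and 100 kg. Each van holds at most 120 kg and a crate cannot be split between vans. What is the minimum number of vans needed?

Total = 100 + 100 + 90 + 40 + 30 + 10 + 10 = 380 kg.
Lower bound: ⌈380/120⌉ = 4 vans.
A packing using 4 vans:
  van 1: 100 + 10 + 10 = 120
  van 2: 100 = 100
  van 3: 90 + 30 = 120
  van 4: 40 = 40
This matches the lower bound, so 4 is optimal.

4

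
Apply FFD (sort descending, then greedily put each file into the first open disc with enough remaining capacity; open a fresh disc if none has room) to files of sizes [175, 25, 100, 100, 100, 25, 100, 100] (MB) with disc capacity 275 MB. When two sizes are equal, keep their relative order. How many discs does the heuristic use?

3

Sorted descending: 175, 100, 100, 100, 100, 100, 25, 25.
  175 → disc 1 (new)  [load 175/275]
  100 → disc 1  [load 275/275]
  100 → disc 2 (new)  [load 100/275]
  100 → disc 2  [load 200/275]
  100 → disc 3 (new)  [load 100/275]
  100 → disc 3  [load 200/275]
  25 → disc 2  [load 225/275]
  25 → disc 2  [load 250/275]
3 discs opened.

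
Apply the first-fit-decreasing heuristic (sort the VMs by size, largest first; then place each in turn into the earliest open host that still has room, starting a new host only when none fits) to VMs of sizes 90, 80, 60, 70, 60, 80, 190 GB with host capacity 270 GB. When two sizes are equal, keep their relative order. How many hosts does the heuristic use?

3

Sorted descending: 190, 90, 80, 80, 70, 60, 60.
  190 → host 1 (new)  [load 190/270]
  90 → host 2 (new)  [load 90/270]
  80 → host 1  [load 270/270]
  80 → host 2  [load 170/270]
  70 → host 2  [load 240/270]
  60 → host 3 (new)  [load 60/270]
  60 → host 3  [load 120/270]
3 hosts opened.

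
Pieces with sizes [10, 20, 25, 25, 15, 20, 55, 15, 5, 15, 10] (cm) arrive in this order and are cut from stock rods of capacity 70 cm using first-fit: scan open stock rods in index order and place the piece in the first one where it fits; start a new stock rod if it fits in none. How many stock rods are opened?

  10 → stock rod 1 (new)  [load 10/70]
  20 → stock rod 1  [load 30/70]
  25 → stock rod 1  [load 55/70]
  25 → stock rod 2 (new)  [load 25/70]
  15 → stock rod 1  [load 70/70]
  20 → stock rod 2  [load 45/70]
  55 → stock rod 3 (new)  [load 55/70]
  15 → stock rod 2  [load 60/70]
  5 → stock rod 2  [load 65/70]
  15 → stock rod 3  [load 70/70]
  10 → stock rod 4 (new)  [load 10/70]
4 stock rods opened.

4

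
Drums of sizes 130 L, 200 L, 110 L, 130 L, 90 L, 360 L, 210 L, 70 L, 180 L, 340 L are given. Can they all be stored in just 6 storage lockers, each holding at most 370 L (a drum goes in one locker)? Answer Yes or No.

Yes

A valid assignment using 6 storage lockers:
  locker 1: 360 = 360
  locker 2: 340 = 340
  locker 3: 210 + 130 = 340
  locker 4: 200 + 130 = 330
  locker 5: 180 + 110 + 70 = 360
  locker 6: 90 = 90
Every load is within 370 L, so 6 storage lockers suffice.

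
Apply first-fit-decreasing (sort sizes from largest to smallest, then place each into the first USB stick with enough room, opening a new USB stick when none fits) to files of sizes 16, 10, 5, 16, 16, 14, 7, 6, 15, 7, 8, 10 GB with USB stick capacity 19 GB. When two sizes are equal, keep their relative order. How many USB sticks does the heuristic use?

8

Sorted descending: 16, 16, 16, 15, 14, 10, 10, 8, 7, 7, 6, 5.
  16 → USB stick 1 (new)  [load 16/19]
  16 → USB stick 2 (new)  [load 16/19]
  16 → USB stick 3 (new)  [load 16/19]
  15 → USB stick 4 (new)  [load 15/19]
  14 → USB stick 5 (new)  [load 14/19]
  10 → USB stick 6 (new)  [load 10/19]
  10 → USB stick 7 (new)  [load 10/19]
  8 → USB stick 6  [load 18/19]
  7 → USB stick 7  [load 17/19]
  7 → USB stick 8 (new)  [load 7/19]
  6 → USB stick 8  [load 13/19]
  5 → USB stick 5  [load 19/19]
8 USB sticks opened.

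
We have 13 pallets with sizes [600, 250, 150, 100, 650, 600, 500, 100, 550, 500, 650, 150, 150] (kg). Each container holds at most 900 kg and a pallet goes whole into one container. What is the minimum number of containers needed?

Total = 650 + 650 + 600 + 600 + 550 + 500 + 500 + 250 + 150 + 150 + 150 + 100 + 100 = 4950 kg.
Lower bound: ⌈4950/900⌉ = 6 containers.
Also, 7 pallets each exceed 450 kg, and no two of those can share a container, so at least 7 containers are needed.
A packing using 7 containers:
  container 1: 650 + 250 = 900
  container 2: 650 + 150 + 100 = 900
  container 3: 600 + 150 + 150 = 900
  container 4: 600 + 100 = 700
  container 5: 550 = 550
  container 6: 500 = 500
  container 7: 500 = 500
This matches the lower bound, so 7 is optimal.

7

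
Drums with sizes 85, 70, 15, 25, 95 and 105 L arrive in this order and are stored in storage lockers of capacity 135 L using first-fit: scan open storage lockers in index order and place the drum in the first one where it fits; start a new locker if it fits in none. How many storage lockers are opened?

4

  85 → locker 1 (new)  [load 85/135]
  70 → locker 2 (new)  [load 70/135]
  15 → locker 1  [load 100/135]
  25 → locker 1  [load 125/135]
  95 → locker 3 (new)  [load 95/135]
  105 → locker 4 (new)  [load 105/135]
4 storage lockers opened.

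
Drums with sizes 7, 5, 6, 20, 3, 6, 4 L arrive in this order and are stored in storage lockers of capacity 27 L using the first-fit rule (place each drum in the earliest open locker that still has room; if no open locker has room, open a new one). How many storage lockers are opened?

  7 → locker 1 (new)  [load 7/27]
  5 → locker 1  [load 12/27]
  6 → locker 1  [load 18/27]
  20 → locker 2 (new)  [load 20/27]
  3 → locker 1  [load 21/27]
  6 → locker 1  [load 27/27]
  4 → locker 2  [load 24/27]
2 storage lockers opened.

2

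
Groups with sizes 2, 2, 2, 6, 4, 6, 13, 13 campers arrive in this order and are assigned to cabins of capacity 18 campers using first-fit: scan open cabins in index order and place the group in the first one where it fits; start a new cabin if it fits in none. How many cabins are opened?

4

  2 → cabin 1 (new)  [load 2/18]
  2 → cabin 1  [load 4/18]
  2 → cabin 1  [load 6/18]
  6 → cabin 1  [load 12/18]
  4 → cabin 1  [load 16/18]
  6 → cabin 2 (new)  [load 6/18]
  13 → cabin 3 (new)  [load 13/18]
  13 → cabin 4 (new)  [load 13/18]
4 cabins opened.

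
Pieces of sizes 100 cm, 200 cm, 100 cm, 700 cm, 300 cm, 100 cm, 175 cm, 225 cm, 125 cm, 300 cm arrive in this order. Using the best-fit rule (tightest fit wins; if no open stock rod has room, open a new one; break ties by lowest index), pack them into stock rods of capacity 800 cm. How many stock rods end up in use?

4

  100 → stock rod 1 (new)  [load 100/800]
  200 → stock rod 1  [load 300/800]
  100 → stock rod 1  [load 400/800]
  700 → stock rod 2 (new)  [load 700/800]
  300 → stock rod 1  [load 700/800]
  100 → stock rod 1  [load 800/800]
  175 → stock rod 3 (new)  [load 175/800]
  225 → stock rod 3  [load 400/800]
  125 → stock rod 3  [load 525/800]
  300 → stock rod 4 (new)  [load 300/800]
4 stock rods opened.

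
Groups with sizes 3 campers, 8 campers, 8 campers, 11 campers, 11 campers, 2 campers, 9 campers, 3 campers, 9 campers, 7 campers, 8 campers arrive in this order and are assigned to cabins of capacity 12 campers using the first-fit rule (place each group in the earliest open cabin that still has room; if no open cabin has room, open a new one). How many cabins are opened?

8

  3 → cabin 1 (new)  [load 3/12]
  8 → cabin 1  [load 11/12]
  8 → cabin 2 (new)  [load 8/12]
  11 → cabin 3 (new)  [load 11/12]
  11 → cabin 4 (new)  [load 11/12]
  2 → cabin 2  [load 10/12]
  9 → cabin 5 (new)  [load 9/12]
  3 → cabin 5  [load 12/12]
  9 → cabin 6 (new)  [load 9/12]
  7 → cabin 7 (new)  [load 7/12]
  8 → cabin 8 (new)  [load 8/12]
8 cabins opened.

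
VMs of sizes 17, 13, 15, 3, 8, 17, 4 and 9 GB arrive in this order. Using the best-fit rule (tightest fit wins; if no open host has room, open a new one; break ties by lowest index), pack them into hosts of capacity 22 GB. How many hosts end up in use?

5

  17 → host 1 (new)  [load 17/22]
  13 → host 2 (new)  [load 13/22]
  15 → host 3 (new)  [load 15/22]
  3 → host 1  [load 20/22]
  8 → host 2  [load 21/22]
  17 → host 4 (new)  [load 17/22]
  4 → host 4  [load 21/22]
  9 → host 5 (new)  [load 9/22]
5 hosts opened.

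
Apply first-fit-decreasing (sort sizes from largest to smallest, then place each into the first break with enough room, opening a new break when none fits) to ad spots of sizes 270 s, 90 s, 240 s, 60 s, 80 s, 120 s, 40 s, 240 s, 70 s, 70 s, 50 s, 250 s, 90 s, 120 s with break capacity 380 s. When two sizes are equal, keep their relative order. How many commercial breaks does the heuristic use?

Sorted descending: 270, 250, 240, 240, 120, 120, 90, 90, 80, 70, 70, 60, 50, 40.
  270 → break 1 (new)  [load 270/380]
  250 → break 2 (new)  [load 250/380]
  240 → break 3 (new)  [load 240/380]
  240 → break 4 (new)  [load 240/380]
  120 → break 2  [load 370/380]
  120 → break 3  [load 360/380]
  90 → break 1  [load 360/380]
  90 → break 4  [load 330/380]
  80 → break 5 (new)  [load 80/380]
  70 → break 5  [load 150/380]
  70 → break 5  [load 220/380]
  60 → break 5  [load 280/380]
  50 → break 4  [load 380/380]
  40 → break 5  [load 320/380]
5 commercial breaks opened.

5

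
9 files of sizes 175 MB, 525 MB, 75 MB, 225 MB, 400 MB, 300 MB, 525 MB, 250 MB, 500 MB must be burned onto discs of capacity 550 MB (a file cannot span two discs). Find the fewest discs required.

6

Total = 525 + 525 + 500 + 400 + 300 + 250 + 225 + 175 + 75 = 2975 MB.
Lower bound: ⌈2975/550⌉ = 6 discs.
A packing using 6 discs:
  disc 1: 525 = 525
  disc 2: 525 = 525
  disc 3: 500 = 500
  disc 4: 400 + 75 = 475
  disc 5: 300 + 250 = 550
  disc 6: 225 + 175 = 400
This matches the lower bound, so 6 is optimal.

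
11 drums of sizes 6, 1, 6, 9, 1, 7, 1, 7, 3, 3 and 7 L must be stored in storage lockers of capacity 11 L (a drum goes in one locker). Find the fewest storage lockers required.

Total = 9 + 7 + 7 + 7 + 6 + 6 + 3 + 3 + 1 + 1 + 1 = 51 L.
Lower bound: ⌈51/11⌉ = 5 storage lockers.
Also, 6 drums each exceed 11/2 L, and no two of those can share a locker, so at least 6 storage lockers are needed.
A packing using 6 storage lockers:
  locker 1: 9 + 1 + 1 = 11
  locker 2: 7 + 3 + 1 = 11
  locker 3: 7 + 3 = 10
  locker 4: 7 = 7
  locker 5: 6 = 6
  locker 6: 6 = 6
This matches the lower bound, so 6 is optimal.

6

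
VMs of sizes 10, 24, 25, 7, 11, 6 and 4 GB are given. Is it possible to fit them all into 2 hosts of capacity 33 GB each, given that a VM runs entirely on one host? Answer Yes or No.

No

Total = 87 GB; ⌈87/33⌉ = 3.
At least 3 hosts are required, but only 2 are allowed.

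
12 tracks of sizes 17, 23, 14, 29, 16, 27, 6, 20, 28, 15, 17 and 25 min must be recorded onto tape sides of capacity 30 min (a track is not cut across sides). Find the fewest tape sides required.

10

Total = 29 + 28 + 27 + 25 + 23 + 20 + 17 + 17 + 16 + 15 + 14 + 6 = 237 min.
Lower bound: ⌈237/30⌉ = 8 tape sides.
Also, 9 tracks each exceed 15 min, and no two of those can share a side, so at least 9 tape sides are needed.
A packing using 10 tape sides:
  side 1: 29 = 29
  side 2: 28 = 28
  side 3: 27 = 27
  side 4: 25 = 25
  side 5: 23 + 6 = 29
  side 6: 20 = 20
  side 7: 17 = 17
  side 8: 17 = 17
  side 9: 16 + 14 = 30
  side 10: 15 = 15
No arrangement into 9 tape sides stays within capacity, so 10 is optimal.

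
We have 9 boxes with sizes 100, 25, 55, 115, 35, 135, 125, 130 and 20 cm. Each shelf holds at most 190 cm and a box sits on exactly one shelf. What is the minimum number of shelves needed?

Total = 135 + 130 + 125 + 115 + 100 + 55 + 35 + 25 + 20 = 740 cm.
Lower bound: ⌈740/190⌉ = 4 shelves.
Also, 5 boxes each exceed 95 cm, and no two of those can share a shelf, so at least 5 shelves are needed.
A packing using 5 shelves:
  shelf 1: 135 + 55 = 190
  shelf 2: 130 + 35 + 25 = 190
  shelf 3: 125 + 20 = 145
  shelf 4: 115 = 115
  shelf 5: 100 = 100
This matches the lower bound, so 5 is optimal.

5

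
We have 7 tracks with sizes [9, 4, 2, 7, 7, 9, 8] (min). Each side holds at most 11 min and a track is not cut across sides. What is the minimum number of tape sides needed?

Total = 9 + 9 + 8 + 7 + 7 + 4 + 2 = 46 min.
Lower bound: ⌈46/11⌉ = 5 tape sides.
A packing using 5 tape sides:
  side 1: 9 + 2 = 11
  side 2: 9 = 9
  side 3: 8 = 8
  side 4: 7 + 4 = 11
  side 5: 7 = 7
This matches the lower bound, so 5 is optimal.

5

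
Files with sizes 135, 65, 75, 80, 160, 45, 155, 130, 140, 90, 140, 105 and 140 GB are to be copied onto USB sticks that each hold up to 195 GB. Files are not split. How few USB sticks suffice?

Total = 160 + 155 + 140 + 140 + 140 + 135 + 130 + 105 + 90 + 80 + 75 + 65 + 45 = 1460 GB.
Lower bound: ⌈1460/195⌉ = 8 USB sticks.
A packing using 9 USB sticks:
  USB stick 1: 160 = 160
  USB stick 2: 155 = 155
  USB stick 3: 140 + 45 = 185
  USB stick 4: 140 = 140
  USB stick 5: 140 = 140
  USB stick 6: 135 = 135
  USB stick 7: 130 + 65 = 195
  USB stick 8: 105 + 90 = 195
  USB stick 9: 80 + 75 = 155
No arrangement into 8 USB sticks stays within capacity, so 9 is optimal.

9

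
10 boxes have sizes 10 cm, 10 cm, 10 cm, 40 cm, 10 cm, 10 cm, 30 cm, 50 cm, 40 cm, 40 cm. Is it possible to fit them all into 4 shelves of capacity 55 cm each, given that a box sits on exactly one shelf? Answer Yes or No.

No

Total = 250 cm; ⌈250/55⌉ = 5.
At least 5 shelves are required, but only 4 are allowed.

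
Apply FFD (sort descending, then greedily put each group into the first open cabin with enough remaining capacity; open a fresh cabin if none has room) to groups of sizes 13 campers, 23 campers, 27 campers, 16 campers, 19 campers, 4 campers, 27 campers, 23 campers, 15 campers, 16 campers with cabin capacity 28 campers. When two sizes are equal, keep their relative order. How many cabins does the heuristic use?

Sorted descending: 27, 27, 23, 23, 19, 16, 16, 15, 13, 4.
  27 → cabin 1 (new)  [load 27/28]
  27 → cabin 2 (new)  [load 27/28]
  23 → cabin 3 (new)  [load 23/28]
  23 → cabin 4 (new)  [load 23/28]
  19 → cabin 5 (new)  [load 19/28]
  16 → cabin 6 (new)  [load 16/28]
  16 → cabin 7 (new)  [load 16/28]
  15 → cabin 8 (new)  [load 15/28]
  13 → cabin 8  [load 28/28]
  4 → cabin 3  [load 27/28]
8 cabins opened.

8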